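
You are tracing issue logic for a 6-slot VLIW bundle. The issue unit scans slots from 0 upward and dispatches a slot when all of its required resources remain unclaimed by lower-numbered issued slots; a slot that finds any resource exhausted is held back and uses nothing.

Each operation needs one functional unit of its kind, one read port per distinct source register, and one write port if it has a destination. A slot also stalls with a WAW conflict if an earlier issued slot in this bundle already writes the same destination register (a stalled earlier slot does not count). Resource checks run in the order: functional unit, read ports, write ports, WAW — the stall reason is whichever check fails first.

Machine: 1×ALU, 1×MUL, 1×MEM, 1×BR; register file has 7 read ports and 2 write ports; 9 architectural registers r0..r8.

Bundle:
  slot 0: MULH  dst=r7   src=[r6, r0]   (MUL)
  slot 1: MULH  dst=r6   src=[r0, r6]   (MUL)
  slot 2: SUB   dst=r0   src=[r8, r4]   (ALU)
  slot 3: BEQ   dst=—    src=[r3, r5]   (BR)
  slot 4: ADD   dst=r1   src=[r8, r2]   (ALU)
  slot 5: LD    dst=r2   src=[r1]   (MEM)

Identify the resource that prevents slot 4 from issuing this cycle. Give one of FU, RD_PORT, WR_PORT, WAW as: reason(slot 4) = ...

reason(slot 4) = FU

  0. MUL→r7 ⇒ go  {1A/0Mu/1Ld/1B | 5r 1w}
  1. MUL→r6 ⇒ no(FU)  {1A/0Mu/1Ld/1B | 5r 1w}
  2. ALU→r0 ⇒ go  {0A/0Mu/1Ld/1B | 3r 0w}
  3. BR ⇒ go  {0A/0Mu/1Ld/0B | 1r 0w}
  4. ALU→r1 ⇒ no(FU)  {0A/0Mu/1Ld/0B | 1r 0w}
  5. MEM→r2 ⇒ no(WR_PORT)  {0A/0Mu/1Ld/0B | 1r 0w}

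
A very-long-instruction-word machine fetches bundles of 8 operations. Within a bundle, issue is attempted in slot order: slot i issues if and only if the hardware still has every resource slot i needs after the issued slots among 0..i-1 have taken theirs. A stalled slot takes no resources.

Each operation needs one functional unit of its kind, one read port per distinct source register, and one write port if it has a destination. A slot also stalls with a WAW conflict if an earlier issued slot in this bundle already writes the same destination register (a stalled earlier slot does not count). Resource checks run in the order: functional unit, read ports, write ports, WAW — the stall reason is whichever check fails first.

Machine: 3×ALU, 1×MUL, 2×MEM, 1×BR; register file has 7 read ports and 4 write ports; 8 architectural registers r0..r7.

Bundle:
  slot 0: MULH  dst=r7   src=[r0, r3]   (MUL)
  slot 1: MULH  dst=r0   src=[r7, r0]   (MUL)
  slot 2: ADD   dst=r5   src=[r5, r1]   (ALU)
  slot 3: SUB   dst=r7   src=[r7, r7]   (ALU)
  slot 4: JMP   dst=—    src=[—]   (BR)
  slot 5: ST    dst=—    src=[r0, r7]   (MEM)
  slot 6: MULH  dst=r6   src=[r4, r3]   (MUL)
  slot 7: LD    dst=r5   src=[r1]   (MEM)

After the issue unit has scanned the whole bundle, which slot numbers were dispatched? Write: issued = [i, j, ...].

issued = [0, 2, 4, 5]

[0] MUL needs rd=2 wr=1: ok; after: ALU=3 MUL=0 MEM=2 BR=1, R=5, W=3
[1] MUL needs rd=2 wr=1: FU; after: ALU=3 MUL=0 MEM=2 BR=1, R=5, W=3
[2] ALU needs rd=2 wr=1: ok; after: ALU=2 MUL=0 MEM=2 BR=1, R=3, W=2
[3] ALU needs rd=1 wr=1: WAW; after: ALU=2 MUL=0 MEM=2 BR=1, R=3, W=2
[4] BR needs rd=0 wr=0: ok; after: ALU=2 MUL=0 MEM=2 BR=0, R=3, W=2
[5] MEM needs rd=2 wr=0: ok; after: ALU=2 MUL=0 MEM=1 BR=0, R=1, W=2
[6] MUL needs rd=2 wr=1: FU; after: ALU=2 MUL=0 MEM=1 BR=0, R=1, W=2
[7] MEM needs rd=1 wr=1: WAW; after: ALU=2 MUL=0 MEM=1 BR=0, R=1, W=2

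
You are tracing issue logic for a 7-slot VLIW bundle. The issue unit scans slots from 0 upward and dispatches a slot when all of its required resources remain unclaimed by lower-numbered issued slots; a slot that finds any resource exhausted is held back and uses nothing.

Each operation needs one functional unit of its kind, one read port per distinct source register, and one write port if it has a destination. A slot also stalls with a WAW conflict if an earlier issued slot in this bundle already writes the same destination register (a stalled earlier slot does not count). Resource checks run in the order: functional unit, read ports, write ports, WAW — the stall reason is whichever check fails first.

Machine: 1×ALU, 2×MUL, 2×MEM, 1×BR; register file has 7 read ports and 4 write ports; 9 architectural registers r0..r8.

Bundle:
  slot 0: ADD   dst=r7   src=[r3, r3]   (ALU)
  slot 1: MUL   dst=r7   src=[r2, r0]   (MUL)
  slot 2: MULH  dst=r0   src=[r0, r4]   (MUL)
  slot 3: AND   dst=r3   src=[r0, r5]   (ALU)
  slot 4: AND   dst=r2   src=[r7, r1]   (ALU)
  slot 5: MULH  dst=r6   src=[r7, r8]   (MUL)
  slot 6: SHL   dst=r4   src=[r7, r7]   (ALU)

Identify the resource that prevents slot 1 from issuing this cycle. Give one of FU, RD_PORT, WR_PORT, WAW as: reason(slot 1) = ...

  0. ALU→r7 ⇒ go  {0A/2Mu/2Ld/1B | 6r 3w}
  1. MUL→r7 ⇒ no(WAW)  {0A/2Mu/2Ld/1B | 6r 3w}
  2. MUL→r0 ⇒ go  {0A/1Mu/2Ld/1B | 4r 2w}
  3. ALU→r3 ⇒ no(FU)  {0A/1Mu/2Ld/1B | 4r 2w}
  4. ALU→r2 ⇒ no(FU)  {0A/1Mu/2Ld/1B | 4r 2w}
  5. MUL→r6 ⇒ go  {0A/0Mu/2Ld/1B | 2r 1w}
  6. ALU→r4 ⇒ no(FU)  {0A/0Mu/2Ld/1B | 2r 1w}

reason(slot 1) = WAW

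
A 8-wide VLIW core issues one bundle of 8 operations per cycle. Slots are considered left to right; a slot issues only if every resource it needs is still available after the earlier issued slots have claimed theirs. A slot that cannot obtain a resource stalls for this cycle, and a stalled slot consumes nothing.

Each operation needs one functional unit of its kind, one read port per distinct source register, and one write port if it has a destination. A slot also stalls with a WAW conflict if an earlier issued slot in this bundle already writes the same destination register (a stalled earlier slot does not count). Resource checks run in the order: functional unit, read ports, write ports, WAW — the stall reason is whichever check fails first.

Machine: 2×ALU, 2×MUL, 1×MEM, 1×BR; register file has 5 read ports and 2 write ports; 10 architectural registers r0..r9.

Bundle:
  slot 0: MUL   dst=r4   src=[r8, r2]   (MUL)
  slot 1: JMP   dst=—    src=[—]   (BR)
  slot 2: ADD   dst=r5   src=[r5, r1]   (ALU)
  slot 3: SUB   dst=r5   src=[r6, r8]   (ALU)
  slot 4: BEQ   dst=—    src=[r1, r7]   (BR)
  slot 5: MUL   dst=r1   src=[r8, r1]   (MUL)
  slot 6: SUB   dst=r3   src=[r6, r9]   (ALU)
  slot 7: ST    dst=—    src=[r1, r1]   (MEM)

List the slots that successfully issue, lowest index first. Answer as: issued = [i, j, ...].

  0. MUL→r4 ⇒ go  {2A/1Mu/1Ld/1B | 3r 1w}
  1. BR ⇒ go  {2A/1Mu/1Ld/0B | 3r 1w}
  2. ALU→r5 ⇒ go  {1A/1Mu/1Ld/0B | 1r 0w}
  3. ALU→r5 ⇒ no(RD_PORT)  {1A/1Mu/1Ld/0B | 1r 0w}
  4. BR ⇒ no(FU)  {1A/1Mu/1Ld/0B | 1r 0w}
  5. MUL→r1 ⇒ no(RD_PORT)  {1A/1Mu/1Ld/0B | 1r 0w}
  6. ALU→r3 ⇒ no(RD_PORT)  {1A/1Mu/1Ld/0B | 1r 0w}
  7. MEM ⇒ go  {1A/1Mu/0Ld/0B | 0r 0w}

issued = [0, 1, 2, 7]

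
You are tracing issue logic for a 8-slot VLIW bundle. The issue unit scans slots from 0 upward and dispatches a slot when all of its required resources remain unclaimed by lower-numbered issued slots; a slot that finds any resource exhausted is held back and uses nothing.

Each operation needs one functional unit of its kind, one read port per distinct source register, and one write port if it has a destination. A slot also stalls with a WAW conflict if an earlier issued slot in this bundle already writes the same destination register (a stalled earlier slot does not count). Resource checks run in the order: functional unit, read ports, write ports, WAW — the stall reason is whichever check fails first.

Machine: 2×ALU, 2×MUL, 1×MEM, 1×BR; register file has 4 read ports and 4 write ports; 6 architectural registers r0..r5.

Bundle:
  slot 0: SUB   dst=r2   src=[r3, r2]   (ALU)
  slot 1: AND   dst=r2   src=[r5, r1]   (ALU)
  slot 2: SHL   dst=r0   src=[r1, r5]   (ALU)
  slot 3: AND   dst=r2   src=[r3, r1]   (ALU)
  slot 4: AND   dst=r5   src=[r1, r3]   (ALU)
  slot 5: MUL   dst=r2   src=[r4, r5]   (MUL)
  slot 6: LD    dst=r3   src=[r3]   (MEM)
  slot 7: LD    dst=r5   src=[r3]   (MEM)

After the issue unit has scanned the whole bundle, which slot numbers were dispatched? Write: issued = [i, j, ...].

issued = [0, 2]

#0 ALU src=r3,r2 dispatched  <A:1 Mu:2 Ld:1 B:1 rd:2 wr:3>
#1 ALU src=r5,r1 held:WAW  <A:1 Mu:2 Ld:1 B:1 rd:2 wr:3>
#2 ALU src=r1,r5 dispatched  <A:0 Mu:2 Ld:1 B:1 rd:0 wr:2>
#3 ALU src=r3,r1 held:FU  <A:0 Mu:2 Ld:1 B:1 rd:0 wr:2>
#4 ALU src=r1,r3 held:FU  <A:0 Mu:2 Ld:1 B:1 rd:0 wr:2>
#5 MUL src=r4,r5 held:RD_PORT  <A:0 Mu:2 Ld:1 B:1 rd:0 wr:2>
#6 MEM src=r3 held:RD_PORT  <A:0 Mu:2 Ld:1 B:1 rd:0 wr:2>
#7 MEM src=r3 held:RD_PORT  <A:0 Mu:2 Ld:1 B:1 rd:0 wr:2>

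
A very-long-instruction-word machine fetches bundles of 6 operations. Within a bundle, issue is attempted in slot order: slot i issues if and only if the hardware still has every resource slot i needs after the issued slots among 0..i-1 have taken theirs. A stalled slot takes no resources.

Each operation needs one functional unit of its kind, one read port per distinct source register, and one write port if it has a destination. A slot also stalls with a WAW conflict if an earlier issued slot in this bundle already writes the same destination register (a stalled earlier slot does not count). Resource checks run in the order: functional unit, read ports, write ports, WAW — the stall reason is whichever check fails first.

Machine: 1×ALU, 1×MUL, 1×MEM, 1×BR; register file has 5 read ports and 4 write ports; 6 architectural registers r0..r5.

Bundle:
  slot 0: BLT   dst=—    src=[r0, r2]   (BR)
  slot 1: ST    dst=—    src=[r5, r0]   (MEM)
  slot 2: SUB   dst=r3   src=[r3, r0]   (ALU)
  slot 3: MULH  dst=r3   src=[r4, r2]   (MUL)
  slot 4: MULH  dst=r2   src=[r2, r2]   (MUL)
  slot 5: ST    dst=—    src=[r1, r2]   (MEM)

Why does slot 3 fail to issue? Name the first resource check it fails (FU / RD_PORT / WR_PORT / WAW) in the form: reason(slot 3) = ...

(0) want 1×BR +2rd +0wr — yes → AL1|MU1|ME1|BR0|rd3|wr4
(1) want 1×MEM +2rd +0wr — yes → AL1|MU1|ME0|BR0|rd1|wr4
(2) want 1×ALU +2rd +1wr — RD_PORT → AL1|MU1|ME0|BR0|rd1|wr4
(3) want 1×MUL +2rd +1wr — RD_PORT → AL1|MU1|ME0|BR0|rd1|wr4
(4) want 1×MUL +1rd +1wr — yes → AL1|MU0|ME0|BR0|rd0|wr3
(5) want 1×MEM +2rd +0wr — FU → AL1|MU0|ME0|BR0|rd0|wr3

reason(slot 3) = RD_PORT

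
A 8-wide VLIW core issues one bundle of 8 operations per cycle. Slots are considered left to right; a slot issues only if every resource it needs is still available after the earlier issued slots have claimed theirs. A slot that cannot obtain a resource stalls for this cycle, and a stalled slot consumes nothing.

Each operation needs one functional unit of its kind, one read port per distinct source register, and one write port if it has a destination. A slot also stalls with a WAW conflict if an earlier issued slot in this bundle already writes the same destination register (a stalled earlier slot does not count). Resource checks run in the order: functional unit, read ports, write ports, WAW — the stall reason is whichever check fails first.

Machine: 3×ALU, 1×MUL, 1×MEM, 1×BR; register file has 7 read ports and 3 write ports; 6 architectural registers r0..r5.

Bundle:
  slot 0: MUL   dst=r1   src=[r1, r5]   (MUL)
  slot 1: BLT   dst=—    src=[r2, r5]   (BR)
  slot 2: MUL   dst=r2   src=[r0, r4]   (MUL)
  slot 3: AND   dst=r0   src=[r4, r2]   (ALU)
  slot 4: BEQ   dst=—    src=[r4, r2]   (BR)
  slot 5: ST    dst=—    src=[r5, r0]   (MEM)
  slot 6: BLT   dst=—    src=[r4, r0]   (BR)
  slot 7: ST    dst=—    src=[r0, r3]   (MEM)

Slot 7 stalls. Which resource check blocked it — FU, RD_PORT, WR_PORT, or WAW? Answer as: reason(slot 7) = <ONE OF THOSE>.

reason(slot 7) = RD_PORT

[0] MUL needs rd=2 wr=1: ok; after: ALU=3 MUL=0 MEM=1 BR=1, R=5, W=2
[1] BR needs rd=2 wr=0: ok; after: ALU=3 MUL=0 MEM=1 BR=0, R=3, W=2
[2] MUL needs rd=2 wr=1: FU; after: ALU=3 MUL=0 MEM=1 BR=0, R=3, W=2
[3] ALU needs rd=2 wr=1: ok; after: ALU=2 MUL=0 MEM=1 BR=0, R=1, W=1
[4] BR needs rd=2 wr=0: FU; after: ALU=2 MUL=0 MEM=1 BR=0, R=1, W=1
[5] MEM needs rd=2 wr=0: RD_PORT; after: ALU=2 MUL=0 MEM=1 BR=0, R=1, W=1
[6] BR needs rd=2 wr=0: FU; after: ALU=2 MUL=0 MEM=1 BR=0, R=1, W=1
[7] MEM needs rd=2 wr=0: RD_PORT; after: ALU=2 MUL=0 MEM=1 BR=0, R=1, W=1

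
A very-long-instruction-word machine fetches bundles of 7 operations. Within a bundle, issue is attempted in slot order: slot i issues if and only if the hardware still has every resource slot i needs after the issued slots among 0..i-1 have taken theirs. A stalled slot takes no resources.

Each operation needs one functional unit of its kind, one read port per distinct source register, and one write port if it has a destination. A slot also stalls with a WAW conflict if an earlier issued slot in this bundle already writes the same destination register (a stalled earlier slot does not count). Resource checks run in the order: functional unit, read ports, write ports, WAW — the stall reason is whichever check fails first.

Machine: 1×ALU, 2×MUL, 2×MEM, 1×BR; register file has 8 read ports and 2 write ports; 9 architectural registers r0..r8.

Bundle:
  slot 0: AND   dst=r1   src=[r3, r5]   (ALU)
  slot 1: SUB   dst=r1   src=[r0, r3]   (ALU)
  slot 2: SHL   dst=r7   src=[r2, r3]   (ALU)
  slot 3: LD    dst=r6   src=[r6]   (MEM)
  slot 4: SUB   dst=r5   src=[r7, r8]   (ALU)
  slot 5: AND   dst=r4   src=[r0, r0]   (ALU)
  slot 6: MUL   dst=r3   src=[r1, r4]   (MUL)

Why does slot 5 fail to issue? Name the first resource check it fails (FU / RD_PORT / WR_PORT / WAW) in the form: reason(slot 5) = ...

#0 ALU src=r3,r5 dispatched  <A:0 Mu:2 Ld:2 B:1 rd:6 wr:1>
#1 ALU src=r0,r3 held:FU  <A:0 Mu:2 Ld:2 B:1 rd:6 wr:1>
#2 ALU src=r2,r3 held:FU  <A:0 Mu:2 Ld:2 B:1 rd:6 wr:1>
#3 MEM src=r6 dispatched  <A:0 Mu:2 Ld:1 B:1 rd:5 wr:0>
#4 ALU src=r7,r8 held:FU  <A:0 Mu:2 Ld:1 B:1 rd:5 wr:0>
#5 ALU src=r0,r0 held:FU  <A:0 Mu:2 Ld:1 B:1 rd:5 wr:0>
#6 MUL src=r1,r4 held:WR_PORT  <A:0 Mu:2 Ld:1 B:1 rd:5 wr:0>

reason(slot 5) = FU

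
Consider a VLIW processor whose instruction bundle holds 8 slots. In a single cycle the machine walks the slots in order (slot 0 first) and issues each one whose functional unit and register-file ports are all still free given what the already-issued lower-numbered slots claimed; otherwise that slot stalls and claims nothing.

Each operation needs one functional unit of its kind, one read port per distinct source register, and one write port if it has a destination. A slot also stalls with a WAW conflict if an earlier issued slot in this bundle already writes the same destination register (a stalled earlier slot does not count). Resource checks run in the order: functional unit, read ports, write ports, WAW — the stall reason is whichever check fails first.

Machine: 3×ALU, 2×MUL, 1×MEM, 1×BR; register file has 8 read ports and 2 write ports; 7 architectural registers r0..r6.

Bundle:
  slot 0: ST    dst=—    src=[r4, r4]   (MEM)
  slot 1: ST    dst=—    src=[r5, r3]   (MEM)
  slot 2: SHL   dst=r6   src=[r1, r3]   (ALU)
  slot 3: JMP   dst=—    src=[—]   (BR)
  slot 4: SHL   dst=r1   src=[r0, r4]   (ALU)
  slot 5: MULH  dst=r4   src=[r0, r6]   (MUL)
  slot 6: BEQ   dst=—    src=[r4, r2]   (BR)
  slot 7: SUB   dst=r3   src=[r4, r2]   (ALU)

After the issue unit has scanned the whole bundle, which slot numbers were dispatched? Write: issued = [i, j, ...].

(0) want 1×MEM +1rd +0wr — yes → AL3|MU2|ME0|BR1|rd7|wr2
(1) want 1×MEM +2rd +0wr — FU → AL3|MU2|ME0|BR1|rd7|wr2
(2) want 1×ALU +2rd +1wr — yes → AL2|MU2|ME0|BR1|rd5|wr1
(3) want 1×BR +0rd +0wr — yes → AL2|MU2|ME0|BR0|rd5|wr1
(4) want 1×ALU +2rd +1wr — yes → AL1|MU2|ME0|BR0|rd3|wr0
(5) want 1×MUL +2rd +1wr — WR_PORT → AL1|MU2|ME0|BR0|rd3|wr0
(6) want 1×BR +2rd +0wr — FU → AL1|MU2|ME0|BR0|rd3|wr0
(7) want 1×ALU +2rd +1wr — WR_PORT → AL1|MU2|ME0|BR0|rd3|wr0

issued = [0, 2, 3, 4]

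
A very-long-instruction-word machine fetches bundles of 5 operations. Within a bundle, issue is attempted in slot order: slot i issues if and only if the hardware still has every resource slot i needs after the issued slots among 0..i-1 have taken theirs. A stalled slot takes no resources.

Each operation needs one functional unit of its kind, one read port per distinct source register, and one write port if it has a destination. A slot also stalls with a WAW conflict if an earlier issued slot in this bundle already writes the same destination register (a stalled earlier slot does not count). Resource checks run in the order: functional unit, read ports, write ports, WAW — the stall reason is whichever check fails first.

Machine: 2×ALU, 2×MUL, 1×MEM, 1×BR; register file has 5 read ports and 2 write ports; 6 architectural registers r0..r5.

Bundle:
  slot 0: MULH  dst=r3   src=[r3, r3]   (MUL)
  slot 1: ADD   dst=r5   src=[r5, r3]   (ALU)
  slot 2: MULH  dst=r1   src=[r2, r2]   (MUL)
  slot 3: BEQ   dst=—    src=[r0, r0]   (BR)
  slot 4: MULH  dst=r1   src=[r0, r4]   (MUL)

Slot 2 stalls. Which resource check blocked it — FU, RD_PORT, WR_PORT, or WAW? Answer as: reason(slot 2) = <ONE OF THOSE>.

slot 0 (MUL): ISSUE — free A2,Mu1,Ld1,B1 rp4 wp1
slot 1 (ALU): ISSUE — free A1,Mu1,Ld1,B1 rp2 wp0
slot 2 (MUL): stall WR_PORT — free A1,Mu1,Ld1,B1 rp2 wp0
slot 3 (BR): ISSUE — free A1,Mu1,Ld1,B0 rp1 wp0
slot 4 (MUL): stall RD_PORT — free A1,Mu1,Ld1,B0 rp1 wp0

reason(slot 2) = WR_PORT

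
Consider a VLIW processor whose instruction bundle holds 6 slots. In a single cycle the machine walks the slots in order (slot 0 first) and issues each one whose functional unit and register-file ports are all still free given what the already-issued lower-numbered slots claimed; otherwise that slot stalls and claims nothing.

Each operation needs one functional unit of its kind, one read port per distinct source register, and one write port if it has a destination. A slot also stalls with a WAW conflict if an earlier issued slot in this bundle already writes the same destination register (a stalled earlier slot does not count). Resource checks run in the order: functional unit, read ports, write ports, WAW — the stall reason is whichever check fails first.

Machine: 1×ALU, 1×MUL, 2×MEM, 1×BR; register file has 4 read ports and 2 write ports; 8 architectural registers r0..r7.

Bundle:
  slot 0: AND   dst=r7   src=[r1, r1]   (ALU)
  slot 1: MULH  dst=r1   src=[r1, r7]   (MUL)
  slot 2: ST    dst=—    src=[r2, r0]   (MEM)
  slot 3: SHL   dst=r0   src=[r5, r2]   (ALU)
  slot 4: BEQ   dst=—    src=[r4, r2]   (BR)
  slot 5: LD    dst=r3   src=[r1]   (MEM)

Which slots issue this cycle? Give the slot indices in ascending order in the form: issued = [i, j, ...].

(0) want 1×ALU +1rd +1wr — yes → AL0|MU1|ME2|BR1|rd3|wr1
(1) want 1×MUL +2rd +1wr — yes → AL0|MU0|ME2|BR1|rd1|wr0
(2) want 1×MEM +2rd +0wr — RD_PORT → AL0|MU0|ME2|BR1|rd1|wr0
(3) want 1×ALU +2rd +1wr — FU → AL0|MU0|ME2|BR1|rd1|wr0
(4) want 1×BR +2rd +0wr — RD_PORT → AL0|MU0|ME2|BR1|rd1|wr0
(5) want 1×MEM +1rd +1wr — WR_PORT → AL0|MU0|ME2|BR1|rd1|wr0

issued = [0, 1]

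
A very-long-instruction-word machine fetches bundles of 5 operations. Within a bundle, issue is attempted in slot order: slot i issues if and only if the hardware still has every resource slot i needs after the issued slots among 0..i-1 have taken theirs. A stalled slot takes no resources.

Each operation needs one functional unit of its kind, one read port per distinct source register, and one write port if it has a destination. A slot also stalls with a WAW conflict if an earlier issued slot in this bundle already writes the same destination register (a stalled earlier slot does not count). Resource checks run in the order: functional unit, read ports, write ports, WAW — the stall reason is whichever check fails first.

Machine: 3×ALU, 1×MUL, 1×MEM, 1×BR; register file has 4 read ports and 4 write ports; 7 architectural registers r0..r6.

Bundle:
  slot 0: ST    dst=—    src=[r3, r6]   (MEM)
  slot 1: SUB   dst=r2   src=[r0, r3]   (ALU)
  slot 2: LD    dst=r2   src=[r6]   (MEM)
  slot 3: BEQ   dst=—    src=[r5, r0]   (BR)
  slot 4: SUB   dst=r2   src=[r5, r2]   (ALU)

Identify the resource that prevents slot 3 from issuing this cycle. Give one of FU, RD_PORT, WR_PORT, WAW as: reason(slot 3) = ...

reason(slot 3) = RD_PORT

(0) want 1×MEM +2rd +0wr — yes → AL3|MU1|ME0|BR1|rd2|wr4
(1) want 1×ALU +2rd +1wr — yes → AL2|MU1|ME0|BR1|rd0|wr3
(2) want 1×MEM +1rd +1wr — FU → AL2|MU1|ME0|BR1|rd0|wr3
(3) want 1×BR +2rd +0wr — RD_PORT → AL2|MU1|ME0|BR1|rd0|wr3
(4) want 1×ALU +2rd +1wr — RD_PORT → AL2|MU1|ME0|BR1|rd0|wr3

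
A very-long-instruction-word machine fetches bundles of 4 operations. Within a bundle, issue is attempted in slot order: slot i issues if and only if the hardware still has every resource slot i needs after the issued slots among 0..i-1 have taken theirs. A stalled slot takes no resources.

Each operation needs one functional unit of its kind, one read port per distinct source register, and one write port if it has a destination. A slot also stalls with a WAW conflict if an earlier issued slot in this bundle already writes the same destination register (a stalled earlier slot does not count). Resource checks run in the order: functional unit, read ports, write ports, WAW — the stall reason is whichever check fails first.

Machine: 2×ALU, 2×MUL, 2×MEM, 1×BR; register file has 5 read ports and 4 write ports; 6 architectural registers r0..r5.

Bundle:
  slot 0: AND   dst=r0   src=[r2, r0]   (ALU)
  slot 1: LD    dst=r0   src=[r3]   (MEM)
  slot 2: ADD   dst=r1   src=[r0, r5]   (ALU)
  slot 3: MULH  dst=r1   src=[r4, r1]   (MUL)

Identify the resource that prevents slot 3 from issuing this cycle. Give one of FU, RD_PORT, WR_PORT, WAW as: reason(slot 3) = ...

reason(slot 3) = RD_PORT

  0. ALU→r0 ⇒ go  {1A/2Mu/2Ld/1B | 3r 3w}
  1. MEM→r0 ⇒ no(WAW)  {1A/2Mu/2Ld/1B | 3r 3w}
  2. ALU→r1 ⇒ go  {0A/2Mu/2Ld/1B | 1r 2w}
  3. MUL→r1 ⇒ no(RD_PORT)  {0A/2Mu/2Ld/1B | 1r 2w}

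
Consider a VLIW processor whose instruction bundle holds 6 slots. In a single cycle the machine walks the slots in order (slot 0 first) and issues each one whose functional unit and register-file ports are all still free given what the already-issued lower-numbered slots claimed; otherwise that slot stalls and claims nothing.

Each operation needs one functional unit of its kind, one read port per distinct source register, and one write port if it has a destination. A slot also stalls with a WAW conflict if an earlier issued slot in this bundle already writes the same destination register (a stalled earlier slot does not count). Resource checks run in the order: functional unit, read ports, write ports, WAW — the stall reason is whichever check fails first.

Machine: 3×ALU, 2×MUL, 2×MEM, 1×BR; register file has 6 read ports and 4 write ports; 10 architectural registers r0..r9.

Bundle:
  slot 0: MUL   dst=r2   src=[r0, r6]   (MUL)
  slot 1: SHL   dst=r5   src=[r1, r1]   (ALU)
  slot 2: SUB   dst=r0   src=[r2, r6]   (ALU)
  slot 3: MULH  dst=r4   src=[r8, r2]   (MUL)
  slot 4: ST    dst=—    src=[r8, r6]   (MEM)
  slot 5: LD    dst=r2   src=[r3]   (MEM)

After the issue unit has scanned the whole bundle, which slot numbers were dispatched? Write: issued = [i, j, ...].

issued = [0, 1, 2]

slot 0 (MUL): ISSUE — free A3,Mu1,Ld2,B1 rp4 wp3
slot 1 (ALU): ISSUE — free A2,Mu1,Ld2,B1 rp3 wp2
slot 2 (ALU): ISSUE — free A1,Mu1,Ld2,B1 rp1 wp1
slot 3 (MUL): stall RD_PORT — free A1,Mu1,Ld2,B1 rp1 wp1
slot 4 (MEM): stall RD_PORT — free A1,Mu1,Ld2,B1 rp1 wp1
slot 5 (MEM): stall WAW — free A1,Mu1,Ld2,B1 rp1 wp1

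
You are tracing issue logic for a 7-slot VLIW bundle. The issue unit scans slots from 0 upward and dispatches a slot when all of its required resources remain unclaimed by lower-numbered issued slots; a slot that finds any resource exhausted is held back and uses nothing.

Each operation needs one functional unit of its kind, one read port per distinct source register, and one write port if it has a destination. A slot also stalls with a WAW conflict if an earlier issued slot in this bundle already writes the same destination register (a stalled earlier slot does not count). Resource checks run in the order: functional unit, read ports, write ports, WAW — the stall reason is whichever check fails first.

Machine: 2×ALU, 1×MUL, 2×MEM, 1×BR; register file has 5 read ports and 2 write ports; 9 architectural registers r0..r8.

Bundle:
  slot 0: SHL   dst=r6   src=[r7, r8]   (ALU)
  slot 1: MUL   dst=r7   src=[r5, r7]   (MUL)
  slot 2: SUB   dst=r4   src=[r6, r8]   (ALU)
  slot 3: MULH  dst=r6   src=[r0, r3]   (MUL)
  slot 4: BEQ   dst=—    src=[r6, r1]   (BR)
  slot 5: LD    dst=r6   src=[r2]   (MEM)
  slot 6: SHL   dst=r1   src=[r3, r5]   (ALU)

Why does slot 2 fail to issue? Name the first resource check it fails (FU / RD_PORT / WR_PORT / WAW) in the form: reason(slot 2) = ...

reason(slot 2) = RD_PORT

#0 ALU src=r7,r8 dispatched  <A:1 Mu:1 Ld:2 B:1 rd:3 wr:1>
#1 MUL src=r5,r7 dispatched  <A:1 Mu:0 Ld:2 B:1 rd:1 wr:0>
#2 ALU src=r6,r8 held:RD_PORT  <A:1 Mu:0 Ld:2 B:1 rd:1 wr:0>
#3 MUL src=r0,r3 held:FU  <A:1 Mu:0 Ld:2 B:1 rd:1 wr:0>
#4 BR src=r6,r1 held:RD_PORT  <A:1 Mu:0 Ld:2 B:1 rd:1 wr:0>
#5 MEM src=r2 held:WR_PORT  <A:1 Mu:0 Ld:2 B:1 rd:1 wr:0>
#6 ALU src=r3,r5 held:RD_PORT  <A:1 Mu:0 Ld:2 B:1 rd:1 wr:0>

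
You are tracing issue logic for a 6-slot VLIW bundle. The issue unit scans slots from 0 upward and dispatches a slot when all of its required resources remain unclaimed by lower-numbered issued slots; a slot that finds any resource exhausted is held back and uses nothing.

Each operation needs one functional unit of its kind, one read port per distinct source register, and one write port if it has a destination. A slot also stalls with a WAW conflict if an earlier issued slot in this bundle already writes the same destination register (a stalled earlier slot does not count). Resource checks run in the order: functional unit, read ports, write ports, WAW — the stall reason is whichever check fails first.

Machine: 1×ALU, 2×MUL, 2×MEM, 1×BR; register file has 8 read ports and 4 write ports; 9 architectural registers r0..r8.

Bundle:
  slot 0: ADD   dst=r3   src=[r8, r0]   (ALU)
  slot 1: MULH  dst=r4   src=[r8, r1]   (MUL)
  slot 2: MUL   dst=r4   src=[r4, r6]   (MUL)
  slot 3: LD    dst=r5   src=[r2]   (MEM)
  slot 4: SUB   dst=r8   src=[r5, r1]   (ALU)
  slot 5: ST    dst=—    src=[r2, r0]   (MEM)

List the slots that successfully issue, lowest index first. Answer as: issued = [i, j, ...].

issued = [0, 1, 3, 5]

[0] ALU needs rd=2 wr=1: ok; after: ALU=0 MUL=2 MEM=2 BR=1, R=6, W=3
[1] MUL needs rd=2 wr=1: ok; after: ALU=0 MUL=1 MEM=2 BR=1, R=4, W=2
[2] MUL needs rd=2 wr=1: WAW; after: ALU=0 MUL=1 MEM=2 BR=1, R=4, W=2
[3] MEM needs rd=1 wr=1: ok; after: ALU=0 MUL=1 MEM=1 BR=1, R=3, W=1
[4] ALU needs rd=2 wr=1: FU; after: ALU=0 MUL=1 MEM=1 BR=1, R=3, W=1
[5] MEM needs rd=2 wr=0: ok; after: ALU=0 MUL=1 MEM=0 BR=1, R=1, W=1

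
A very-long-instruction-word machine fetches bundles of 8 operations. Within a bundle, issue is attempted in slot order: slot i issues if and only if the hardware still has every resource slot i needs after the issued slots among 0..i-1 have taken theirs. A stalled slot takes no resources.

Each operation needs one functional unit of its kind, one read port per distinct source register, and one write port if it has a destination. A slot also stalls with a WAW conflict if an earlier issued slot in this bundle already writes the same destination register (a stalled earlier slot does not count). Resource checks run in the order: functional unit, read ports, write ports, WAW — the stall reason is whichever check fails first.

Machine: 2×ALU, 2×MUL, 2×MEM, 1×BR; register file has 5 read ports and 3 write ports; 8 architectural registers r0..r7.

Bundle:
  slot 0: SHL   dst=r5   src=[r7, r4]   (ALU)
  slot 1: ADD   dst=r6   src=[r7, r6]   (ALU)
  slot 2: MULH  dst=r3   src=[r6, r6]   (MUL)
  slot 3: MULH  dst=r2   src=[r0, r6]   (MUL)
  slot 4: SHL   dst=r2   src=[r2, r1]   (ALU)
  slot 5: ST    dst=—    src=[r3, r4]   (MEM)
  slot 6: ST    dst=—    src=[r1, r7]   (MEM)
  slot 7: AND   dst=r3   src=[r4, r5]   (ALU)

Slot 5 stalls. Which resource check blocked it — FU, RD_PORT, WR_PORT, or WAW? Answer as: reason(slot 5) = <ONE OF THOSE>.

reason(slot 5) = RD_PORT

#0 ALU src=r7,r4 dispatched  <A:1 Mu:2 Ld:2 B:1 rd:3 wr:2>
#1 ALU src=r7,r6 dispatched  <A:0 Mu:2 Ld:2 B:1 rd:1 wr:1>
#2 MUL src=r6,r6 dispatched  <A:0 Mu:1 Ld:2 B:1 rd:0 wr:0>
#3 MUL src=r0,r6 held:RD_PORT  <A:0 Mu:1 Ld:2 B:1 rd:0 wr:0>
#4 ALU src=r2,r1 held:FU  <A:0 Mu:1 Ld:2 B:1 rd:0 wr:0>
#5 MEM src=r3,r4 held:RD_PORT  <A:0 Mu:1 Ld:2 B:1 rd:0 wr:0>
#6 MEM src=r1,r7 held:RD_PORT  <A:0 Mu:1 Ld:2 B:1 rd:0 wr:0>
#7 ALU src=r4,r5 held:FU  <A:0 Mu:1 Ld:2 B:1 rd:0 wr:0>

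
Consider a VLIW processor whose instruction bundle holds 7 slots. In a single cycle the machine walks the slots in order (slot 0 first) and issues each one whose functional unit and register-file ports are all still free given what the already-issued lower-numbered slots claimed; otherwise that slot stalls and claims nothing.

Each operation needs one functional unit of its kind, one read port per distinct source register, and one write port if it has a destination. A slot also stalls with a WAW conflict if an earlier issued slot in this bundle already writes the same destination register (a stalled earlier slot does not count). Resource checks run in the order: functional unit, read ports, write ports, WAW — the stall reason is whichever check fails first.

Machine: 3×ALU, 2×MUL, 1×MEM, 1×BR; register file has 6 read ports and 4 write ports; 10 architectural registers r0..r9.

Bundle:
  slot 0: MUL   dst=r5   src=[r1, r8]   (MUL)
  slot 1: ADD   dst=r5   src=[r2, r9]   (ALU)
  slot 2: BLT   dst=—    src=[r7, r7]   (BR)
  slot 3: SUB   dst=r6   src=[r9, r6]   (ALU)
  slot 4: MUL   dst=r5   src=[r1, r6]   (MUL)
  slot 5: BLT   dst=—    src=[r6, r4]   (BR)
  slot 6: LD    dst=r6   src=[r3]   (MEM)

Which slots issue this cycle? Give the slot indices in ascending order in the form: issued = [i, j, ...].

[0] MUL needs rd=2 wr=1: ok; after: ALU=3 MUL=1 MEM=1 BR=1, R=4, W=3
[1] ALU needs rd=2 wr=1: WAW; after: ALU=3 MUL=1 MEM=1 BR=1, R=4, W=3
[2] BR needs rd=1 wr=0: ok; after: ALU=3 MUL=1 MEM=1 BR=0, R=3, W=3
[3] ALU needs rd=2 wr=1: ok; after: ALU=2 MUL=1 MEM=1 BR=0, R=1, W=2
[4] MUL needs rd=2 wr=1: RD_PORT; after: ALU=2 MUL=1 MEM=1 BR=0, R=1, W=2
[5] BR needs rd=2 wr=0: FU; after: ALU=2 MUL=1 MEM=1 BR=0, R=1, W=2
[6] MEM needs rd=1 wr=1: WAW; after: ALU=2 MUL=1 MEM=1 BR=0, R=1, W=2

issued = [0, 2, 3]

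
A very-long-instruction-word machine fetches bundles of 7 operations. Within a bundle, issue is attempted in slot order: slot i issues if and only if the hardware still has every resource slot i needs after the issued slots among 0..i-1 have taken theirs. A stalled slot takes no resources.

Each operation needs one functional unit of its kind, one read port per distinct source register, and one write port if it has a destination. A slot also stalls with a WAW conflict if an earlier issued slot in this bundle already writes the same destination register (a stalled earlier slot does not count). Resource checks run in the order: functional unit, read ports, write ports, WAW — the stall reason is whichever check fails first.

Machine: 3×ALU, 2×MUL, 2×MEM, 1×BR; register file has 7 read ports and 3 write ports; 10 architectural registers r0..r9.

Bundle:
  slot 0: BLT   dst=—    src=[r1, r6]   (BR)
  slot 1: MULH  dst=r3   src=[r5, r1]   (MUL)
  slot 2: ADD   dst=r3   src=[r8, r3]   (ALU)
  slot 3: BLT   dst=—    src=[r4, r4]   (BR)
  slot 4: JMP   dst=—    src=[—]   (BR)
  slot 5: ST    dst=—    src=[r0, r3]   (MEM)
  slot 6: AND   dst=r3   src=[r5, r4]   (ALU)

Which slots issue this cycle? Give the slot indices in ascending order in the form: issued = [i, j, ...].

issued = [0, 1, 5]

  0. BR ⇒ go  {3A/2Mu/2Ld/0B | 5r 3w}
  1. MUL→r3 ⇒ go  {3A/1Mu/2Ld/0B | 3r 2w}
  2. ALU→r3 ⇒ no(WAW)  {3A/1Mu/2Ld/0B | 3r 2w}
  3. BR ⇒ no(FU)  {3A/1Mu/2Ld/0B | 3r 2w}
  4. BR ⇒ no(FU)  {3A/1Mu/2Ld/0B | 3r 2w}
  5. MEM ⇒ go  {3A/1Mu/1Ld/0B | 1r 2w}
  6. ALU→r3 ⇒ no(RD_PORT)  {3A/1Mu/1Ld/0B | 1r 2w}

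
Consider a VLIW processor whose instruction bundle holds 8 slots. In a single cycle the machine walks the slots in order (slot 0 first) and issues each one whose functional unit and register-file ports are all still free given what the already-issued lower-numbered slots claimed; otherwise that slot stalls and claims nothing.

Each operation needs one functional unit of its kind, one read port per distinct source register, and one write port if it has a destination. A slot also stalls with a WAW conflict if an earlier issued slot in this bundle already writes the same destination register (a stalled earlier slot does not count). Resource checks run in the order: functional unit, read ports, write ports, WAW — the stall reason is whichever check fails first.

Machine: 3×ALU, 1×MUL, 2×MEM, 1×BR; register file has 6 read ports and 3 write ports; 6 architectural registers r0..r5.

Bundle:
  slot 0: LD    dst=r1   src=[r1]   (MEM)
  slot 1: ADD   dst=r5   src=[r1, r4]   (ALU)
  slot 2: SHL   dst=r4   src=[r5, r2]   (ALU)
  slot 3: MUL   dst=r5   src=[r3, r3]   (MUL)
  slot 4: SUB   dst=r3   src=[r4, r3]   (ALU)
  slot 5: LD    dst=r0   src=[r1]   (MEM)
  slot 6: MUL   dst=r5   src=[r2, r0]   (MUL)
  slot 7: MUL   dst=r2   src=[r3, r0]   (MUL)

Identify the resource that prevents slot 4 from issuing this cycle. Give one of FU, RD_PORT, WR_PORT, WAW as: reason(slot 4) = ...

  0. MEM→r1 ⇒ go  {3A/1Mu/1Ld/1B | 5r 2w}
  1. ALU→r5 ⇒ go  {2A/1Mu/1Ld/1B | 3r 1w}
  2. ALU→r4 ⇒ go  {1A/1Mu/1Ld/1B | 1r 0w}
  3. MUL→r5 ⇒ no(WR_PORT)  {1A/1Mu/1Ld/1B | 1r 0w}
  4. ALU→r3 ⇒ no(RD_PORT)  {1A/1Mu/1Ld/1B | 1r 0w}
  5. MEM→r0 ⇒ no(WR_PORT)  {1A/1Mu/1Ld/1B | 1r 0w}
  6. MUL→r5 ⇒ no(RD_PORT)  {1A/1Mu/1Ld/1B | 1r 0w}
  7. MUL→r2 ⇒ no(RD_PORT)  {1A/1Mu/1Ld/1B | 1r 0w}

reason(slot 4) = RD_PORT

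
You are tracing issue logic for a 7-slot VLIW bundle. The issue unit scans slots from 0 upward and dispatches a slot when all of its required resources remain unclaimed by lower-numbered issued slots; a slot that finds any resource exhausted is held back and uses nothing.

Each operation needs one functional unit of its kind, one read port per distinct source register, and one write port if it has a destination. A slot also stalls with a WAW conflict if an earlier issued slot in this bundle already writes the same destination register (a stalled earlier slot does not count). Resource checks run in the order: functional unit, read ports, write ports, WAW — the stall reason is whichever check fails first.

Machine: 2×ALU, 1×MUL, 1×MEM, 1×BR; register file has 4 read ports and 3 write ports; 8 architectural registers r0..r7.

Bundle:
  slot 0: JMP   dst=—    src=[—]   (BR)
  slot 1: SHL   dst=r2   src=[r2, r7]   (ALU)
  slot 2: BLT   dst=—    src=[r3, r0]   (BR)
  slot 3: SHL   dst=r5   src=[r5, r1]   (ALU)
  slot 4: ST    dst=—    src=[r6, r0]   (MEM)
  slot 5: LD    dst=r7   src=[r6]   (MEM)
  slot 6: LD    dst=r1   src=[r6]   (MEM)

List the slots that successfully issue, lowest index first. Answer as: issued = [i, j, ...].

issued = [0, 1, 3]

(0) want 1×BR +0rd +0wr — yes → AL2|MU1|ME1|BR0|rd4|wr3
(1) want 1×ALU +2rd +1wr — yes → AL1|MU1|ME1|BR0|rd2|wr2
(2) want 1×BR +2rd +0wr — FU → AL1|MU1|ME1|BR0|rd2|wr2
(3) want 1×ALU +2rd +1wr — yes → AL0|MU1|ME1|BR0|rd0|wr1
(4) want 1×MEM +2rd +0wr — RD_PORT → AL0|MU1|ME1|BR0|rd0|wr1
(5) want 1×MEM +1rd +1wr — RD_PORT → AL0|MU1|ME1|BR0|rd0|wr1
(6) want 1×MEM +1rd +1wr — RD_PORT → AL0|MU1|ME1|BR0|rd0|wr1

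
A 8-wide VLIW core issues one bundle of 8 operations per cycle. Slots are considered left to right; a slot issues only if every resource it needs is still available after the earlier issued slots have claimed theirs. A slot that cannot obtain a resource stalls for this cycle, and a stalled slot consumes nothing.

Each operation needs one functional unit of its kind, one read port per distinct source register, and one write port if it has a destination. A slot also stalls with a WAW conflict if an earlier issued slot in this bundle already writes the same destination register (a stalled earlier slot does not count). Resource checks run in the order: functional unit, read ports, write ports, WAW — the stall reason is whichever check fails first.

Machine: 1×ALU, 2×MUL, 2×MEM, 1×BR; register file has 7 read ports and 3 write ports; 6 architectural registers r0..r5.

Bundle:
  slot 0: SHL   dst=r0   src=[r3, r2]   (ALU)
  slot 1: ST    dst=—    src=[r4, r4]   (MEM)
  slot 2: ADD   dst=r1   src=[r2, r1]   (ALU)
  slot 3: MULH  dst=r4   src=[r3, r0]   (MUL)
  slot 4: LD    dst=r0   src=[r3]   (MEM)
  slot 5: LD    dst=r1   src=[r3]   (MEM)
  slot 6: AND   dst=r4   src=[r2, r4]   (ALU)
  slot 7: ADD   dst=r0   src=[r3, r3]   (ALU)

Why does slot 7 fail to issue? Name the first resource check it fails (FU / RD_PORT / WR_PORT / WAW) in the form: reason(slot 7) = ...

reason(slot 7) = FU

slot 0 (ALU): ISSUE — free A0,Mu2,Ld2,B1 rp5 wp2
slot 1 (MEM): ISSUE — free A0,Mu2,Ld1,B1 rp4 wp2
slot 2 (ALU): stall FU — free A0,Mu2,Ld1,B1 rp4 wp2
slot 3 (MUL): ISSUE — free A0,Mu1,Ld1,B1 rp2 wp1
slot 4 (MEM): stall WAW — free A0,Mu1,Ld1,B1 rp2 wp1
slot 5 (MEM): ISSUE — free A0,Mu1,Ld0,B1 rp1 wp0
slot 6 (ALU): stall FU — free A0,Mu1,Ld0,B1 rp1 wp0
slot 7 (ALU): stall FU — free A0,Mu1,Ld0,B1 rp1 wp0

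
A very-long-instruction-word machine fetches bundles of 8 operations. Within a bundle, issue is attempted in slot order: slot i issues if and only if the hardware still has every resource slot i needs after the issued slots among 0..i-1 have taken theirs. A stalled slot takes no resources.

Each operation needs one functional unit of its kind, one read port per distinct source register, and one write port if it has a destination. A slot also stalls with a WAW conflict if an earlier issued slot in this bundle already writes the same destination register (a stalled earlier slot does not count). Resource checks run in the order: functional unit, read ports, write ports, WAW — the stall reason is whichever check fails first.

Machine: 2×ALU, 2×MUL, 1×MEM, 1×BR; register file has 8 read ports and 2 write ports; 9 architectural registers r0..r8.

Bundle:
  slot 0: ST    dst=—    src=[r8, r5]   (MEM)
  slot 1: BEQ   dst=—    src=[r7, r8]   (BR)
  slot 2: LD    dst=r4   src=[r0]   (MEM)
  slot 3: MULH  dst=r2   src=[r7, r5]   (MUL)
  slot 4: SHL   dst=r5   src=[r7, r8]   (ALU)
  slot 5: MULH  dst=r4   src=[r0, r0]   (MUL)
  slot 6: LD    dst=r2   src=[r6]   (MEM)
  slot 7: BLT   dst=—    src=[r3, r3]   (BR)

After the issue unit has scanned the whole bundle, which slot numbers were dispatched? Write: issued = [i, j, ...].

issued = [0, 1, 3, 4]

[0] MEM needs rd=2 wr=0: ok; after: ALU=2 MUL=2 MEM=0 BR=1, R=6, W=2
[1] BR needs rd=2 wr=0: ok; after: ALU=2 MUL=2 MEM=0 BR=0, R=4, W=2
[2] MEM needs rd=1 wr=1: FU; after: ALU=2 MUL=2 MEM=0 BR=0, R=4, W=2
[3] MUL needs rd=2 wr=1: ok; after: ALU=2 MUL=1 MEM=0 BR=0, R=2, W=1
[4] ALU needs rd=2 wr=1: ok; after: ALU=1 MUL=1 MEM=0 BR=0, R=0, W=0
[5] MUL needs rd=1 wr=1: RD_PORT; after: ALU=1 MUL=1 MEM=0 BR=0, R=0, W=0
[6] MEM needs rd=1 wr=1: FU; after: ALU=1 MUL=1 MEM=0 BR=0, R=0, W=0
[7] BR needs rd=1 wr=0: FU; after: ALU=1 MUL=1 MEM=0 BR=0, R=0, W=0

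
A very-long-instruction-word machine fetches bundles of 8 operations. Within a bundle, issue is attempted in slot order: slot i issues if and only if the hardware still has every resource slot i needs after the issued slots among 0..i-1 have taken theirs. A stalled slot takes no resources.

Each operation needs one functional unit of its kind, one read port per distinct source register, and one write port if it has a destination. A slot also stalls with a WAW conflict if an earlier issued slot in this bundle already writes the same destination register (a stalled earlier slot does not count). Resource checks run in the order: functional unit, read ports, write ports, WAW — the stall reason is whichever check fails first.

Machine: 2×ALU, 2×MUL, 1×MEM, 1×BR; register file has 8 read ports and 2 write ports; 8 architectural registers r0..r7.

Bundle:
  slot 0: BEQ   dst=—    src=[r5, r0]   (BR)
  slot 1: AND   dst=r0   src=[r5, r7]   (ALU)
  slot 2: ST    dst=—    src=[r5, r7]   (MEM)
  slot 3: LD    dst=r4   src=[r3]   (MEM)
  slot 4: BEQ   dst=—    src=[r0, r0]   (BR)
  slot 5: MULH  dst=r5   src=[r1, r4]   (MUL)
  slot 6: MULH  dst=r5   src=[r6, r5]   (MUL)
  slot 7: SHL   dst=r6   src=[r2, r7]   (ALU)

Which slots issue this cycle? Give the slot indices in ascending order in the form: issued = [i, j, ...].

issued = [0, 1, 2, 5]

#0 BR src=r5,r0 dispatched  <A:2 Mu:2 Ld:1 B:0 rd:6 wr:2>
#1 ALU src=r5,r7 dispatched  <A:1 Mu:2 Ld:1 B:0 rd:4 wr:1>
#2 MEM src=r5,r7 dispatched  <A:1 Mu:2 Ld:0 B:0 rd:2 wr:1>
#3 MEM src=r3 held:FU  <A:1 Mu:2 Ld:0 B:0 rd:2 wr:1>
#4 BR src=r0,r0 held:FU  <A:1 Mu:2 Ld:0 B:0 rd:2 wr:1>
#5 MUL src=r1,r4 dispatched  <A:1 Mu:1 Ld:0 B:0 rd:0 wr:0>
#6 MUL src=r6,r5 held:RD_PORT  <A:1 Mu:1 Ld:0 B:0 rd:0 wr:0>
#7 ALU src=r2,r7 held:RD_PORT  <A:1 Mu:1 Ld:0 B:0 rd:0 wr:0>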